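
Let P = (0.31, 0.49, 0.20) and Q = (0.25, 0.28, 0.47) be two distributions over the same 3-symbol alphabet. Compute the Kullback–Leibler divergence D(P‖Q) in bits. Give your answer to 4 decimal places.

0.2453 bits

D(P‖Q) = Σ p·log₂(p/q).
  0.31·log₂(0.31/0.25) = 0.09621
  0.49·log₂(0.49/0.28) = 0.39560
  0.20·log₂(0.20/0.47) = -0.24653
D(P‖Q) = 0.2453 bits.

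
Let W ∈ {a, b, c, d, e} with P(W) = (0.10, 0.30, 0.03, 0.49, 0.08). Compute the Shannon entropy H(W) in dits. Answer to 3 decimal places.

H(W) = −Σ p·log₁₀ p.
  −(0.10)·log₁₀(0.10) = 0.1000
  −(0.30)·log₁₀(0.30) = 0.1569
  −(0.03)·log₁₀(0.03) = 0.0457
  −(0.49)·log₁₀(0.49) = 0.1518
  −(0.08)·log₁₀(0.08) = 0.0878
Sum: 0.1000 + 0.1569 + 0.0457 + 0.1518 + 0.0878 = 0.542 dits.

0.542 dits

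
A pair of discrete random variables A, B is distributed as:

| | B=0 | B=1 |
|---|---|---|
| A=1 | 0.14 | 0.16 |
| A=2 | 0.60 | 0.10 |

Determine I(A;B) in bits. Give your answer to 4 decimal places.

0.1135 bits

Marginals: p(A) = (0.3000, 0.7000), p(B) = (0.7400, 0.2600).
I(A;B) = H(A) + H(B) − H(A,B).
H(A) = 0.8813, H(B) = 0.8267, H(A,B) = 1.5945.
I(A;B) = 0.8813 + 0.8267 − 1.5945 = 0.1135 bits.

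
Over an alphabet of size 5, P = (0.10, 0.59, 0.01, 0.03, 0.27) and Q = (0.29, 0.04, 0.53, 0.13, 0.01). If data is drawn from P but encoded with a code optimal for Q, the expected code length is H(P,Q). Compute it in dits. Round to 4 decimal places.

H(P,Q) = −Σ p·log₁₀ q.
  −0.10·log₁₀(0.29) = 0.05376
  −0.59·log₁₀(0.04) = 0.82478
  −0.01·log₁₀(0.53) = 0.00276
  −0.03·log₁₀(0.13) = 0.02658
  −0.27·log₁₀(0.01) = 0.54000
H(P,Q) = 1.4479 dits.

1.4479 dits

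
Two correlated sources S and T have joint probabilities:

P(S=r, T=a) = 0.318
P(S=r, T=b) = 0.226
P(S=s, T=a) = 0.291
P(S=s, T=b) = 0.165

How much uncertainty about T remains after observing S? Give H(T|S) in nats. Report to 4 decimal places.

0.6677 nats

Chain rule: H(T|S) = H(S,T) − H(S).
Marginals: p(S) = (0.5440, 0.4560), p(T) = (0.6090, 0.3910).
H(S,T) = 1.3570 nats; H(S) = 0.6893 nats.
H(T|S) = 1.3570 − 0.6893 = 0.6677 nats.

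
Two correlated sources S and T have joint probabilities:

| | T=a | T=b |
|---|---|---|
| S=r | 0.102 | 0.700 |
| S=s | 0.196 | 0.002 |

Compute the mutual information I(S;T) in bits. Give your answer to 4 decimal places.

0.4219 bits

Marginals: p(S) = (0.8020, 0.1980), p(T) = (0.2980, 0.7020).
I(S;T) = Σ p(x,y)·log₂[p(x,y)/(p(x)p(y))].
  (r,a): 0.102·log₂(0.4268) = -0.12530
  (r,b): 0.700·log₂(1.2433) = 0.21995
  (s,a): 0.196·log₂(3.3218) = 0.33947
  (s,b): 0.002·log₂(0.0144) = -0.01224
Sum = 0.4219 bits.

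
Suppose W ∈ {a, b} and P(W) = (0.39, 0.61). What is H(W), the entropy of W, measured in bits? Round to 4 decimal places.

H(W) = −Σ p·log₂ p.
  −(0.39)·log₂(0.39) = 0.52980
  −(0.61)·log₂(0.61) = 0.43500
Sum: 0.52980 + 0.43500 = 0.9648 bits.

0.9648 bits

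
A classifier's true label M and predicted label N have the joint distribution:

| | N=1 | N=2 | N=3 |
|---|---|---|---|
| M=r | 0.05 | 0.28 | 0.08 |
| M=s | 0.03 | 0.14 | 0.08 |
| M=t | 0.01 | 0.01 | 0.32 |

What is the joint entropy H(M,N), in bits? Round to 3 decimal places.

H(M,N) = −Σ p(x,y)·log₂ p(x,y) over all 9 cells.
  cell (r,1): −0.05·log₂0.05 = 0.2161
  cell (r,2): −0.28·log₂0.28 = 0.5142
  cell (r,3): −0.08·log₂0.08 = 0.2915
  cell (s,1): −0.03·log₂0.03 = 0.1518
  cell (s,2): −0.14·log₂0.14 = 0.3971
  cell (s,3): −0.08·log₂0.08 = 0.2915
  cell (t,1): −0.01·log₂0.01 = 0.0664
  cell (t,2): −0.01·log₂0.01 = 0.0664
  cell (t,3): −0.32·log₂0.32 = 0.5260
Sum = 2.521 bits.

2.521 bits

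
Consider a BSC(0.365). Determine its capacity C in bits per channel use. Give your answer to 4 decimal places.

0.0532 bits

Binary symmetric channel: C = 1 − h₂(ε) where h₂ is the binary entropy function.
h₂(0.365) = −0.365·log₂0.365 − 0.635·log₂0.635 = 0.9468.
C = 1 − 0.9468 = 0.0532 bits per channel use.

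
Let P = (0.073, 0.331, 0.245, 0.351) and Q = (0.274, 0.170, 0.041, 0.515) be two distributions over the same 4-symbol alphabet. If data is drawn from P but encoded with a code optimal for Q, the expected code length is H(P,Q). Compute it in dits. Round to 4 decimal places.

H(P,Q) = −Σ p·log₁₀ q.
  −0.073·log₁₀(0.274) = 0.04104
  −0.331·log₁₀(0.170) = 0.25472
  −0.245·log₁₀(0.041) = 0.33987
  −0.351·log₁₀(0.515) = 0.10116
H(P,Q) = 0.7368 dits.

0.7368 dits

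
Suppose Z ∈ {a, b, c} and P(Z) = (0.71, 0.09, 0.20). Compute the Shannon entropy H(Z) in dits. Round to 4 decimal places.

0.3395 dits

H(Z) = −Σ p·log₁₀ p.
  −(0.71)·log₁₀(0.71) = 0.10561
  −(0.09)·log₁₀(0.09) = 0.09412
  −(0.20)·log₁₀(0.20) = 0.13979
Sum: 0.10561 + 0.09412 + 0.13979 = 0.3395 dits.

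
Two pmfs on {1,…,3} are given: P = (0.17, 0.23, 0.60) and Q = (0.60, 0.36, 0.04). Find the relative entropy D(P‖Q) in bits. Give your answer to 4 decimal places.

D(P‖Q) = Σ p·log₂(p/q).
  0.17·log₂(0.17/0.60) = -0.30930
  0.23·log₂(0.23/0.36) = -0.14866
  0.60·log₂(0.60/0.04) = 2.34413
D(P‖Q) = 1.8862 bits.

1.8862 bits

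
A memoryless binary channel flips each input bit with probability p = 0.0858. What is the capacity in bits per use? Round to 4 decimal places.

Binary symmetric channel: C = 1 − h₂(ε) where h₂ is the binary entropy function.
h₂(0.0858) = −0.0858·log₂0.0858 − 0.9142·log₂0.9142 = 0.4223.
C = 1 − 0.4223 = 0.5777 bits per channel use.

0.5777 bits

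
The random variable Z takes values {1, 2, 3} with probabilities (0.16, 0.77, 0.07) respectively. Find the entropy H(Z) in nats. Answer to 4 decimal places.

H(Z) = −Σ p·ln p.
  −(0.16)·ln(0.16) = 0.29321
  −(0.77)·ln(0.77) = 0.20125
  −(0.07)·ln(0.07) = 0.18615
Sum: 0.29321 + 0.20125 + 0.18615 = 0.6806 nats.

0.6806 nats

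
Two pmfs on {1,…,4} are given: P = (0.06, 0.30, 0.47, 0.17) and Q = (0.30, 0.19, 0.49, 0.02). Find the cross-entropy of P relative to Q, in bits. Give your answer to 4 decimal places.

2.2662 bits

H(P,Q) = −Σ p·log₂ q.
  −0.06·log₂(0.30) = 0.10422
  −0.30·log₂(0.19) = 0.71878
  −0.47·log₂(0.49) = 0.48370
  −0.17·log₂(0.02) = 0.95946
H(P,Q) = 2.2662 bits.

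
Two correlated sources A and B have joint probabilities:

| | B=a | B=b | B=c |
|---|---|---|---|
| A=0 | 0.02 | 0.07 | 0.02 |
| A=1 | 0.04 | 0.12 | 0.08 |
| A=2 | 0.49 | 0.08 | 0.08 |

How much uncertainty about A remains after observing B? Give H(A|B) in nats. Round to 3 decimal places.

0.691 nats

Marginals: p(A) = (0.1100, 0.2400, 0.6500), p(B) = (0.5500, 0.2700, 0.1800).
H(A|B) = Σ p(B) · H(A|B=·).
  B=a: p=0.5500, H(A|B=a) = 0.4140
  B=b: p=0.2700, H(A|B=b) = 1.0708
  B=c: p=0.1800, H(A|B=c) = 0.9650
Weighted sum = 0.691 nats.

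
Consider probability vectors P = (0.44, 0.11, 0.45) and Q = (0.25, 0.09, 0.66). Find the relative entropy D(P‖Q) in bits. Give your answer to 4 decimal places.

0.1421 bits

D(P‖Q) = Σ p·log₂(p/q).
  0.44·log₂(0.44/0.25) = 0.35885
  0.11·log₂(0.11/0.09) = 0.03185
  0.45·log₂(0.45/0.66) = -0.24864
D(P‖Q) = 0.1421 bits.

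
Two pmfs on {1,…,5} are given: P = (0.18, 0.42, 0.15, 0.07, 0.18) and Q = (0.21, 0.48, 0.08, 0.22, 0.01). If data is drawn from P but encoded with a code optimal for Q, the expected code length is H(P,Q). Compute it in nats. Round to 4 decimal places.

H(P,Q) = −Σ p·ln q.
  −0.18·ln(0.21) = 0.28092
  −0.42·ln(0.48) = 0.30827
  −0.15·ln(0.08) = 0.37886
  −0.07·ln(0.22) = 0.10599
  −0.18·ln(0.01) = 0.82893
H(P,Q) = 1.9030 nats.

1.9030 nats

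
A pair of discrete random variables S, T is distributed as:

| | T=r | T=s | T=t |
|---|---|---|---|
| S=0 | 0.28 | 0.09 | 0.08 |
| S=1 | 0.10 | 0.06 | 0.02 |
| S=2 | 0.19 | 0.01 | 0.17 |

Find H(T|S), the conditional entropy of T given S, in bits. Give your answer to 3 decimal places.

1.269 bits

Marginals: p(S) = (0.4500, 0.1800, 0.3700), p(T) = (0.5700, 0.1600, 0.2700).
H(T|S) = Σ p(S) · H(T|S=·).
  S=0: p=0.4500, H(T|S=0) = 1.3333
  S=1: p=0.1800, H(T|S=1) = 1.3516
  S=2: p=0.3700, H(T|S=2) = 1.1501
Weighted sum = 1.269 bits.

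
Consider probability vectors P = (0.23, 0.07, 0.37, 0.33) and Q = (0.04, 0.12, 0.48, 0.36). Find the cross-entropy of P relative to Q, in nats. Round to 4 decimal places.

1.4975 nats

H(P,Q) = −Σ p·ln q.
  −0.23·ln(0.04) = 0.74034
  −0.07·ln(0.12) = 0.14842
  −0.37·ln(0.48) = 0.27157
  −0.33·ln(0.36) = 0.33714
H(P,Q) = 1.4975 nats.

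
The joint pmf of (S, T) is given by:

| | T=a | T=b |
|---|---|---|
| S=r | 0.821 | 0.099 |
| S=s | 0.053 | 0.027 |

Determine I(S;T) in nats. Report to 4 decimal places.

Marginals: p(S) = (0.9200, 0.0800), p(T) = (0.8740, 0.1260).
I(S;T) = Σ p(x,y)·ln[p(x,y)/(p(x)p(y))].
  (r,a): 0.821·ln(1.0210) = 0.01710
  (r,b): 0.099·ln(0.8540) = -0.01562
  (s,a): 0.053·ln(0.7580) = -0.01468
  (s,b): 0.027·ln(2.6786) = 0.02660
Sum = 0.0134 nats.

0.0134 nats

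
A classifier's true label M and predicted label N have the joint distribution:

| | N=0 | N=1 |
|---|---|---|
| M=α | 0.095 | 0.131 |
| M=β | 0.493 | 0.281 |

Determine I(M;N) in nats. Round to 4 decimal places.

Marginals: p(M) = (0.2260, 0.7740), p(N) = (0.5880, 0.4120).
I(M;N) = H(M) + H(N) − H(M,N).
H(M) = 0.5344, H(N) = 0.6776, H(M,N) = 1.1953.
I(M;N) = 0.5344 + 0.6776 − 1.1953 = 0.0167 nats.

0.0167 nats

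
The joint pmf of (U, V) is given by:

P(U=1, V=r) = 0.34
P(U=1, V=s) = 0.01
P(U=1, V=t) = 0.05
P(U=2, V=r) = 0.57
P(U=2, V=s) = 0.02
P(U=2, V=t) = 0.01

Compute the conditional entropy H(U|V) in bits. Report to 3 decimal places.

0.934 bits

Marginals: p(U) = (0.4000, 0.6000), p(V) = (0.9100, 0.0300, 0.0600).
H(U|V) = Σ p(V) · H(U|V=·).
  V=r: p=0.9100, H(U|V=r) = 0.9534
  V=s: p=0.0300, H(U|V=s) = 0.9183
  V=t: p=0.0600, H(U|V=t) = 0.6500
Weighted sum = 0.934 bits.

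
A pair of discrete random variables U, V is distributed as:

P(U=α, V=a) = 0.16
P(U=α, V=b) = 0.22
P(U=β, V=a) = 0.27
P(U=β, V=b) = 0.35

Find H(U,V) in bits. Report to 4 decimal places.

H(U,V) = −Σ p(x,y)·log₂ p(x,y) over all 4 cells.
  cell (α,a): −0.16·log₂0.16 = 0.42302
  cell (α,b): −0.22·log₂0.22 = 0.48057
  cell (β,a): −0.27·log₂0.27 = 0.51002
  cell (β,b): −0.35·log₂0.35 = 0.53010
Sum = 1.9437 bits.

1.9437 bits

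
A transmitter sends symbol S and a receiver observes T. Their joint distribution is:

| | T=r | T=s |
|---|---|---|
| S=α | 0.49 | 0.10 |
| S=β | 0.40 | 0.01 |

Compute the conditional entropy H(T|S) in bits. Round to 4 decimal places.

0.4552 bits

Chain rule: H(T|S) = H(S,T) − H(S).
Marginals: p(S) = (0.5900, 0.4100), p(T) = (0.8900, 0.1100).
H(S,T) = 1.4317 bits; H(S) = 0.9765 bits.
H(T|S) = 1.4317 − 0.9765 = 0.4552 bits.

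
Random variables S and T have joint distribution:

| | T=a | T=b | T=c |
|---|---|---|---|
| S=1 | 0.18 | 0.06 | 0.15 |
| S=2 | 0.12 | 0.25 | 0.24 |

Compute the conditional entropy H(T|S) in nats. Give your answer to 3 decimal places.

Marginals: p(S) = (0.3900, 0.6100), p(T) = (0.3000, 0.3100, 0.3900).
H(T|S) = Σ p(S) · H(T|S=·).
  S=1: p=0.3900, H(T|S=1) = 1.0123
  S=2: p=0.6100, H(T|S=2) = 1.0524
Weighted sum = 1.037 nats.

1.037 nats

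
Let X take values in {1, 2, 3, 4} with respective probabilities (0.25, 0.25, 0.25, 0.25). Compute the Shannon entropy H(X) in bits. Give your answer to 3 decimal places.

H(X) = −Σ p·log₂ p.
  −(0.25)·log₂(0.25) = 0.5000
  −(0.25)·log₂(0.25) = 0.5000
  −(0.25)·log₂(0.25) = 0.5000
  −(0.25)·log₂(0.25) = 0.5000
Sum: 0.5000 + 0.5000 + 0.5000 + 0.5000 = 2.000 bits.

2.000 bits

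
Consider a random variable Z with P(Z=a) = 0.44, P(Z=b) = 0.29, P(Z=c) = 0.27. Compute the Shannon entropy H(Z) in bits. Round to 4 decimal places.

1.5491 bits

H(Z) = −Σ p·log₂ p.
  −(0.44)·log₂(0.44) = 0.52115
  −(0.29)·log₂(0.29) = 0.51790
  −(0.27)·log₂(0.27) = 0.51002
Sum: 0.52115 + 0.51790 + 0.51002 = 1.5491 bits.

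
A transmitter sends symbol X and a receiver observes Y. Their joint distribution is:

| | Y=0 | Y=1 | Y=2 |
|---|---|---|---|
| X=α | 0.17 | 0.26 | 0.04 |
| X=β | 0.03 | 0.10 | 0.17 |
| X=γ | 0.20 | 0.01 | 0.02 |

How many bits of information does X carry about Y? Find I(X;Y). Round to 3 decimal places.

0.380 bits

Marginals: p(X) = (0.4700, 0.3000, 0.2300), p(Y) = (0.4000, 0.3700, 0.2300).
I(X;Y) = Σ p(x,y)·log₂[p(x,y)/(p(x)p(y))].
  (α,0): 0.17·log₂(0.9043) = -0.0247
  (α,1): 0.26·log₂(1.4951) = 0.1509
  (α,2): 0.04·log₂(0.3700) = -0.0574
  (β,0): 0.03·log₂(0.2500) = -0.0600
  (β,1): 0.10·log₂(0.9009) = -0.0151
  (β,2): 0.17·log₂(2.4638) = 0.2211
  (γ,0): 0.20·log₂(2.1739) = 0.2241
  (γ,1): 0.01·log₂(0.1175) = -0.0309
  (γ,2): 0.02·log₂(0.3781) = -0.0281
Sum = 0.380 bits.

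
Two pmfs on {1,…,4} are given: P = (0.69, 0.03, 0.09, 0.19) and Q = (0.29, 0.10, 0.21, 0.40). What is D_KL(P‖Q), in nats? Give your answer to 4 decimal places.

0.3443 nats

D(P‖Q) = Σ p·ln(p/q).
  0.69·ln(0.69/0.29) = 0.59810
  0.03·ln(0.03/0.10) = -0.03612
  0.09·ln(0.09/0.21) = -0.07626
  0.19·ln(0.19/0.40) = -0.14144
D(P‖Q) = 0.3443 nats.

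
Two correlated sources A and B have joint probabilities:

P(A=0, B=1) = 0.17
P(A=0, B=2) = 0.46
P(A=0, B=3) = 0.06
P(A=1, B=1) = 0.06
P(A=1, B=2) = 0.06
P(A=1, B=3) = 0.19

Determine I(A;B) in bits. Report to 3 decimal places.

0.236 bits

Marginals: p(A) = (0.6900, 0.3100), p(B) = (0.2300, 0.5200, 0.2500).
I(A;B) = H(A) + H(B) − H(A,B).
H(A) = 0.8932, H(B) = 1.4782, H(A,B) = 2.1357.
I(A;B) = 0.8932 + 1.4782 − 2.1357 = 0.236 bits.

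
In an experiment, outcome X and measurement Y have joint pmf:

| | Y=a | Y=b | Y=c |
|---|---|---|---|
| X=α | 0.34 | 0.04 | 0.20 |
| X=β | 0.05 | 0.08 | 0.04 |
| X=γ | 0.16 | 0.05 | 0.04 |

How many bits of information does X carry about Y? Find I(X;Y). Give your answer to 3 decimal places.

Marginals: p(X) = (0.5800, 0.1700, 0.2500), p(Y) = (0.5500, 0.1700, 0.2800).
I(X;Y) = Σ p(x,y)·log₂[p(x,y)/(p(x)p(y))].
  (α,a): 0.34·log₂(1.0658) = 0.0313
  (α,b): 0.04·log₂(0.4057) = -0.0521
  (α,c): 0.20·log₂(1.2315) = 0.0601
  (β,a): 0.05·log₂(0.5348) = -0.0452
  (β,b): 0.08·log₂(2.7682) = 0.1175
  (β,c): 0.04·log₂(0.8403) = -0.0100
  (γ,a): 0.16·log₂(1.1636) = 0.0350
  (γ,b): 0.05·log₂(1.1765) = 0.0117
  (γ,c): 0.04·log₂(0.5714) = -0.0323
Sum = 0.116 bits.

0.116 bits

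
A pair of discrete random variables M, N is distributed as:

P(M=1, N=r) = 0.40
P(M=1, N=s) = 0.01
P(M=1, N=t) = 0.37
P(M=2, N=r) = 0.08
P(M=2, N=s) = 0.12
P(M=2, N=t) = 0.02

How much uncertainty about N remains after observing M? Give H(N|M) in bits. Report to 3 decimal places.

Marginals: p(M) = (0.7800, 0.2200), p(N) = (0.4800, 0.1300, 0.3900).
H(N|M) = Σ p(M) · H(N|M=·).
  M=1: p=0.7800, H(N|M=1) = 1.0851
  M=2: p=0.2200, H(N|M=2) = 1.3222
Weighted sum = 1.137 bits.

1.137 bits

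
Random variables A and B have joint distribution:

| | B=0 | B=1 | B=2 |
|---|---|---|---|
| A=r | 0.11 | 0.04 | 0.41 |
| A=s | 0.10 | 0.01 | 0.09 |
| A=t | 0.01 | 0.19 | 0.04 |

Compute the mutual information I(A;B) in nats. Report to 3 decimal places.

Marginals: p(A) = (0.5600, 0.2000, 0.2400), p(B) = (0.2200, 0.2400, 0.5400).
I(A;B) = H(A) + H(B) − H(A,B).
H(A) = 0.9891, H(B) = 1.0084, H(A,B) = 1.7205.
I(A;B) = 0.9891 + 1.0084 − 1.7205 = 0.277 nats.

0.277 nats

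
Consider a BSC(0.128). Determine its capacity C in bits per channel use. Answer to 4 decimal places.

0.4481 bits

Binary symmetric channel: C = 1 − h₂(ε) where h₂ is the binary entropy function.
h₂(0.128) = −0.128·log₂0.128 − 0.872·log₂0.872 = 0.5519.
C = 1 − 0.5519 = 0.4481 bits per channel use.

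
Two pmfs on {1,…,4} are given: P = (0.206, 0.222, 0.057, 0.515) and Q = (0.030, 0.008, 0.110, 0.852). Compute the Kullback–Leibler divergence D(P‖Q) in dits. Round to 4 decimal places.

0.3639 dits

D(P‖Q) = Σ p·log₁₀(p/q).
  0.206·log₁₀(0.206/0.030) = 0.17237
  0.222·log₁₀(0.222/0.008) = 0.32040
  0.057·log₁₀(0.057/0.110) = -0.01627
  0.515·log₁₀(0.515/0.852) = -0.11260
D(P‖Q) = 0.3639 dits.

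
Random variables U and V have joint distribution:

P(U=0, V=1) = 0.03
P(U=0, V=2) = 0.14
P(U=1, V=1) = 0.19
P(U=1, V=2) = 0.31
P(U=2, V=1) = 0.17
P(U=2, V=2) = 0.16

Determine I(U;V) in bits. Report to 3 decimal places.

0.042 bits

Marginals: p(U) = (0.1700, 0.5000, 0.3300), p(V) = (0.3900, 0.6100).
I(U;V) = H(U) + H(V) − H(U,V).
H(U) = 1.4624, H(V) = 0.9648, H(U,V) = 2.3855.
I(U;V) = 1.4624 + 0.9648 − 2.3855 = 0.042 bits.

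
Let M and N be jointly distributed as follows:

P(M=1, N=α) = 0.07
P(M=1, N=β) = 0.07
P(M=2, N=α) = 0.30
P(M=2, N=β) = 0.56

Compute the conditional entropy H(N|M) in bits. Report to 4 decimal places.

0.9424 bits

Marginals: p(M) = (0.1400, 0.8600), p(N) = (0.3700, 0.6300).
H(N|M) = Σ p(M) · H(N|M=·).
  M=1: p=0.1400, H(N|M=1) = 1.0000
  M=2: p=0.8600, H(N|M=2) = 0.9330
Weighted sum = 0.9424 bits.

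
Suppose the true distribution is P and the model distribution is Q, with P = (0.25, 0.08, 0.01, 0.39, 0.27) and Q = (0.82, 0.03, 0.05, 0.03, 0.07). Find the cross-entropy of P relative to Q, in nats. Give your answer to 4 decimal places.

H(P,Q) = −Σ p·ln q.
  −0.25·ln(0.82) = 0.04961
  −0.08·ln(0.03) = 0.28052
  −0.01·ln(0.05) = 0.02996
  −0.39·ln(0.03) = 1.36756
  −0.27·ln(0.07) = 0.71800
H(P,Q) = 2.4457 nats.

2.4457 nats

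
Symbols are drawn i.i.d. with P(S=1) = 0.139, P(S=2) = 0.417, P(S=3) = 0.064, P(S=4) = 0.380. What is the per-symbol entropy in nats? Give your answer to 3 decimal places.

1.183 nats

H(S) = −Σ p·ln p.
  −(0.139)·ln(0.139) = 0.2743
  −(0.417)·ln(0.417) = 0.3647
  −(0.064)·ln(0.064) = 0.1759
  −(0.380)·ln(0.380) = 0.3677
Sum: 0.2743 + 0.3647 + 0.1759 + 0.3677 = 1.183 nats.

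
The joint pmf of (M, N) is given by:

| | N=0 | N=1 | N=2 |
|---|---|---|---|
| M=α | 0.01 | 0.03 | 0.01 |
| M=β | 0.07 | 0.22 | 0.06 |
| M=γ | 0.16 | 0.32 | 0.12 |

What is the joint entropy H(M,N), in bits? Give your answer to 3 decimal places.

2.593 bits

H(M,N) = −Σ p(x,y)·log₂ p(x,y) over all 9 cells.
  cell (α,0): −0.01·log₂0.01 = 0.0664
  cell (α,1): −0.03·log₂0.03 = 0.1518
  cell (α,2): −0.01·log₂0.01 = 0.0664
  cell (β,0): −0.07·log₂0.07 = 0.2686
  cell (β,1): −0.22·log₂0.22 = 0.4806
  cell (β,2): −0.06·log₂0.06 = 0.2435
  cell (γ,0): −0.16·log₂0.16 = 0.4230
  cell (γ,1): −0.32·log₂0.32 = 0.5260
  cell (γ,2): −0.12·log₂0.12 = 0.3671
Sum = 2.593 bits.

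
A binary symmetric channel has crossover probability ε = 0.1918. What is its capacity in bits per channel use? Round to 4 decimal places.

Binary symmetric channel: C = 1 − h₂(ε) where h₂ is the binary entropy function.
h₂(0.1918) = −0.1918·log₂0.1918 − 0.8082·log₂0.8082 = 0.7052.
C = 1 − 0.7052 = 0.2948 bits per channel use.

0.2948 bits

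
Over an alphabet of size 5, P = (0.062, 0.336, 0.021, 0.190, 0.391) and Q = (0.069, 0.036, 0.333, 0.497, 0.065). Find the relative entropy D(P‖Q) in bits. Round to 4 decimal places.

1.7380 bits

D(P‖Q) = Σ p·log₂(p/q).
  0.062·log₂(0.062/0.069) = -0.00957
  0.336·log₂(0.336/0.036) = 1.08272
  0.021·log₂(0.021/0.333) = -0.08373
  0.190·log₂(0.190/0.497) = -0.26358
  0.391·log₂(0.391/0.065) = 1.01216
D(P‖Q) = 1.7380 bits.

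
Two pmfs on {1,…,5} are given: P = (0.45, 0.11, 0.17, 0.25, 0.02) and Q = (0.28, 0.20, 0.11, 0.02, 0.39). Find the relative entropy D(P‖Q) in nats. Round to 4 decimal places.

0.7938 nats

D(P‖Q) = Σ p·ln(p/q).
  0.45·ln(0.45/0.28) = 0.21351
  0.11·ln(0.11/0.20) = -0.06576
  0.17·ln(0.17/0.11) = 0.07400
  0.25·ln(0.25/0.02) = 0.63143
  0.02·ln(0.02/0.39) = -0.05941
D(P‖Q) = 0.7938 nats.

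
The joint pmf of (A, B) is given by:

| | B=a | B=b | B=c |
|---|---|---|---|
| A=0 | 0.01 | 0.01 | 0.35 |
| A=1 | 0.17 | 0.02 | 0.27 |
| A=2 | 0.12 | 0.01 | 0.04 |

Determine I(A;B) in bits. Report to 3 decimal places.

0.243 bits

Marginals: p(A) = (0.3700, 0.4600, 0.1700), p(B) = (0.3000, 0.0400, 0.6600).
I(A;B) = Σ p(x,y)·log₂[p(x,y)/(p(x)p(y))].
  (0,a): 0.01·log₂(0.0901) = -0.0347
  (0,b): 0.01·log₂(0.6757) = -0.0057
  (0,c): 0.35·log₂(1.4333) = 0.1818
  (1,a): 0.17·log₂(1.2319) = 0.0511
  (1,b): 0.02·log₂(1.0870) = 0.0024
  (1,c): 0.27·log₂(0.8893) = -0.0457
  (2,a): 0.12·log₂(2.3529) = 0.1481
  (2,b): 0.01·log₂(1.4706) = 0.0056
  (2,c): 0.04·log₂(0.3565) = -0.0595
Sum = 0.243 bits.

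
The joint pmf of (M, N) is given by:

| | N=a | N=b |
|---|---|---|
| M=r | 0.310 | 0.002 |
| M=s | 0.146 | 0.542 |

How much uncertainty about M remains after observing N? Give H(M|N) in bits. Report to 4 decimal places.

Marginals: p(M) = (0.3120, 0.6880), p(N) = (0.4560, 0.5440).
H(M|N) = Σ p(N) · H(M|N=·).
  N=a: p=0.4560, H(M|N=a) = 0.9046
  N=b: p=0.5440, H(M|N=b) = 0.0350
Weighted sum = 0.4315 bits.

0.4315 bits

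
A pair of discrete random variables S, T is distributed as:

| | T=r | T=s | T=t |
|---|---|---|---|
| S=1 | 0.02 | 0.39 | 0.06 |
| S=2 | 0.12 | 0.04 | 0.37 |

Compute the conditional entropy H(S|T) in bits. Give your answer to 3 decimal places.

0.526 bits

Chain rule: H(S|T) = H(S,T) − H(T).
Marginals: p(S) = (0.4700, 0.5300), p(T) = (0.1400, 0.4300, 0.4300).
H(S,T) = 1.9698 bits; H(T) = 1.4442 bits.
H(S|T) = 1.9698 − 1.4442 = 0.526 bits.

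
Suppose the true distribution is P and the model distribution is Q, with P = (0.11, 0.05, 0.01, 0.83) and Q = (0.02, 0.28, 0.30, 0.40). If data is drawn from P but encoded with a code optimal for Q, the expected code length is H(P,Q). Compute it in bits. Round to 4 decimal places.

1.8272 bits

H(P,Q) = −Σ p·log₂ q.
  −0.11·log₂(0.02) = 0.62082
  −0.05·log₂(0.28) = 0.09183
  −0.01·log₂(0.30) = 0.01737
  −0.83·log₂(0.40) = 1.09720
H(P,Q) = 1.8272 bits.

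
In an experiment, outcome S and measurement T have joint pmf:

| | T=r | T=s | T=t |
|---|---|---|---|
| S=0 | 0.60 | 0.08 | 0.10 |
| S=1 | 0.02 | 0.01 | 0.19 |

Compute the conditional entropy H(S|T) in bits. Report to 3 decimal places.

Marginals: p(S) = (0.7800, 0.2200), p(T) = (0.6200, 0.0900, 0.2900).
H(S|T) = Σ p(T) · H(S|T=·).
  T=r: p=0.6200, H(S|T=r) = 0.2056
  T=s: p=0.0900, H(S|T=s) = 0.5033
  T=t: p=0.2900, H(S|T=t) = 0.9294
Weighted sum = 0.442 bits.

0.442 bits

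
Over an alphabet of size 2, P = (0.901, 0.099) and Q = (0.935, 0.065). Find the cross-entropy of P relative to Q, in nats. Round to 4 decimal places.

0.3312 nats

H(P,Q) = −Σ p·ln q.
  −0.901·ln(0.935) = 0.06056
  −0.099·ln(0.065) = 0.27060
H(P,Q) = 0.3312 nats.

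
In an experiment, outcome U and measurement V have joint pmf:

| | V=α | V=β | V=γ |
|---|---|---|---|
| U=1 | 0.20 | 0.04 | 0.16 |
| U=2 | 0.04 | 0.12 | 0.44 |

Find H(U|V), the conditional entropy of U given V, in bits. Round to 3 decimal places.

Marginals: p(U) = (0.4000, 0.6000), p(V) = (0.2400, 0.1600, 0.6000).
H(U|V) = Σ p(V) · H(U|V=·).
  V=α: p=0.2400, H(U|V=α) = 0.6500
  V=β: p=0.1600, H(U|V=β) = 0.8113
  V=γ: p=0.6000, H(U|V=γ) = 0.8366
Weighted sum = 0.788 bits.

0.788 bits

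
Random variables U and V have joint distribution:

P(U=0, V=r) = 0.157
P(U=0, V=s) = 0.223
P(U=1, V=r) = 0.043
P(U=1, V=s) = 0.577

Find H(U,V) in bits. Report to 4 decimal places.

1.5551 bits

H(U,V) = −Σ p(x,y)·log₂ p(x,y) over all 4 cells.
  cell (0,r): −0.157·log₂0.157 = 0.41937
  cell (0,s): −0.223·log₂0.223 = 0.48277
  cell (1,r): −0.043·log₂0.043 = 0.19520
  cell (1,s): −0.577·log₂0.577 = 0.45777
Sum = 1.5551 bits.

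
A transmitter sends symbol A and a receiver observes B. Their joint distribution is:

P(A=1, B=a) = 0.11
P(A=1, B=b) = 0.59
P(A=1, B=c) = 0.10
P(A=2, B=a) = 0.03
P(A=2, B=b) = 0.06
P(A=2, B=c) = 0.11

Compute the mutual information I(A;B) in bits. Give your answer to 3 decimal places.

Marginals: p(A) = (0.8000, 0.2000), p(B) = (0.1400, 0.6500, 0.2100).
I(A;B) = Σ p(x,y)·log₂[p(x,y)/(p(x)p(y))].
  (1,a): 0.11·log₂(0.9821) = -0.0029
  (1,b): 0.59·log₂(1.1346) = 0.1075
  (1,c): 0.10·log₂(0.5952) = -0.0748
  (2,a): 0.03·log₂(1.0714) = 0.0030
  (2,b): 0.06·log₂(0.4615) = -0.0669
  (2,c): 0.11·log₂(2.6190) = 0.1528
Sum = 0.119 bits.

0.119 bits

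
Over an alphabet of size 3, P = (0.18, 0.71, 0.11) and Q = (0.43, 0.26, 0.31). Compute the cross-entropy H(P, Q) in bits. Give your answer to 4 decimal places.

1.7849 bits

H(P,Q) = −Σ p·log₂ q.
  −0.18·log₂(0.43) = 0.21917
  −0.71·log₂(0.26) = 1.37983
  −0.11·log₂(0.31) = 0.18586
H(P,Q) = 1.7849 bits.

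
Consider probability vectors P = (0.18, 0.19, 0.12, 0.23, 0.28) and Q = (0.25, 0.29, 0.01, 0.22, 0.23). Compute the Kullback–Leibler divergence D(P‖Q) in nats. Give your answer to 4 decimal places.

0.2240 nats

D(P‖Q) = Σ p·ln(p/q).
  0.18·ln(0.18/0.25) = -0.05913
  0.19·ln(0.19/0.29) = -0.08034
  0.12·ln(0.12/0.01) = 0.29819
  0.23·ln(0.23/0.22) = 0.01022
  0.28·ln(0.28/0.23) = 0.05508
D(P‖Q) = 0.2240 nats.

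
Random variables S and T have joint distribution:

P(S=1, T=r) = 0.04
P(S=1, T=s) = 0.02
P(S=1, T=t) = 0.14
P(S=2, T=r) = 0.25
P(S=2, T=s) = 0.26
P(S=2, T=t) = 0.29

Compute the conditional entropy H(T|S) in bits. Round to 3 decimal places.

1.497 bits

Chain rule: H(T|S) = H(S,T) − H(S).
Marginals: p(S) = (0.2000, 0.8000), p(T) = (0.2900, 0.2800, 0.4300).
H(S,T) = 2.2189 bits; H(S) = 0.7219 bits.
H(T|S) = 2.2189 − 0.7219 = 1.497 bits.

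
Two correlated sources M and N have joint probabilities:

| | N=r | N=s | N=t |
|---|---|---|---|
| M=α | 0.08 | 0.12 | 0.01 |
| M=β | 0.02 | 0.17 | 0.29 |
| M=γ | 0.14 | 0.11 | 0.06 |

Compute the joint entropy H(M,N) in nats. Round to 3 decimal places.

H(M,N) = −Σ p(x,y)·ln p(x,y) over all 9 cells.
  cell (α,r): −0.08·ln0.08 = 0.2021
  cell (α,s): −0.12·ln0.12 = 0.2544
  cell (α,t): −0.01·ln0.01 = 0.0461
  cell (β,r): −0.02·ln0.02 = 0.0782
  cell (β,s): −0.17·ln0.17 = 0.3012
  cell (β,t): −0.29·ln0.29 = 0.3590
  cell (γ,r): −0.14·ln0.14 = 0.2753
  cell (γ,s): −0.11·ln0.11 = 0.2428
  cell (γ,t): −0.06·ln0.06 = 0.1688
Sum = 1.928 nats.

1.928 nats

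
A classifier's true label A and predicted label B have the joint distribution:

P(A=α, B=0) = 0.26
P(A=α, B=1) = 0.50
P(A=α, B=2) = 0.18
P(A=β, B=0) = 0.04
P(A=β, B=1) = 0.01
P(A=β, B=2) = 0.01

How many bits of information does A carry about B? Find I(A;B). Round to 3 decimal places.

Marginals: p(A) = (0.9400, 0.0600), p(B) = (0.3000, 0.5100, 0.1900).
I(A;B) = H(A) + H(B) − H(A,B).
H(A) = 0.3274, H(B) = 1.4717, H(A,B) = 1.7692.
I(A;B) = 0.3274 + 1.4717 − 1.7692 = 0.030 bits.

0.030 bits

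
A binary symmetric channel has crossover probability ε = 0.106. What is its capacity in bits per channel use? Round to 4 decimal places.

0.5123 bits

Binary symmetric channel: C = 1 − h₂(ε) where h₂ is the binary entropy function.
h₂(0.106) = −0.106·log₂0.106 − 0.894·log₂0.894 = 0.4877.
C = 1 − 0.4877 = 0.5123 bits per channel use.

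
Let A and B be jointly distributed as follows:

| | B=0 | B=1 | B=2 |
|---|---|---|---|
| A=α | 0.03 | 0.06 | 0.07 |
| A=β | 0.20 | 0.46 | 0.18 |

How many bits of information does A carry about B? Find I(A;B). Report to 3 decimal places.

Marginals: p(A) = (0.1600, 0.8400), p(B) = (0.2300, 0.5200, 0.2500).
I(A;B) = Σ p(x,y)·log₂[p(x,y)/(p(x)p(y))].
  (α,0): 0.03·log₂(0.8152) = -0.0088
  (α,1): 0.06·log₂(0.7212) = -0.0283
  (α,2): 0.07·log₂(1.7500) = 0.0565
  (β,0): 0.20·log₂(1.0352) = 0.0100
  (β,1): 0.46·log₂(1.0531) = 0.0343
  (β,2): 0.18·log₂(0.8571) = -0.0400
Sum = 0.024 bits.

0.024 bits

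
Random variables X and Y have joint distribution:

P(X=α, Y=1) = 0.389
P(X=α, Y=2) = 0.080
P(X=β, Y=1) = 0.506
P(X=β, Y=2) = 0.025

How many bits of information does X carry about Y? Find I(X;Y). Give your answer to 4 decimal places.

Marginals: p(X) = (0.4690, 0.5310), p(Y) = (0.8950, 0.1050).
I(X;Y) = H(X) + H(Y) − H(X,Y).
H(X) = 0.9972, H(Y) = 0.4846, H(X,Y) = 1.4517.
I(X;Y) = 0.9972 + 0.4846 − 1.4517 = 0.0301 bits.

0.0301 bits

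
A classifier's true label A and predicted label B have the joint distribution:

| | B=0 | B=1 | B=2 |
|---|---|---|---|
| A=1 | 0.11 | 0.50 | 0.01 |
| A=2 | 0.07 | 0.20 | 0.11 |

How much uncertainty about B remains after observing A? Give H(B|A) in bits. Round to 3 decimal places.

1.042 bits

Marginals: p(A) = (0.6200, 0.3800), p(B) = (0.1800, 0.7000, 0.1200).
H(B|A) = Σ p(A) · H(B|A=·).
  A=1: p=0.6200, H(B|A=1) = 0.7889
  A=2: p=0.3800, H(B|A=2) = 1.4547
Weighted sum = 1.042 bits.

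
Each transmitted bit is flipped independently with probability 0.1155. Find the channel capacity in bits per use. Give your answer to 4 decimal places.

Binary symmetric channel: C = 1 − h₂(ε) where h₂ is the binary entropy function.
h₂(0.1155) = −0.1155·log₂0.1155 − 0.8845·log₂0.8845 = 0.5163.
C = 1 − 0.5163 = 0.4837 bits per channel use.

0.4837 bits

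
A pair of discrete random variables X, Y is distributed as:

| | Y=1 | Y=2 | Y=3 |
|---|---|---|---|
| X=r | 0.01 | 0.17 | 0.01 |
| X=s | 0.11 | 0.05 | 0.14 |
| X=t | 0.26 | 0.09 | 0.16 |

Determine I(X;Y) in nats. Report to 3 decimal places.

0.193 nats

Marginals: p(X) = (0.1900, 0.3000, 0.5100), p(Y) = (0.3800, 0.3100, 0.3100).
I(X;Y) = H(X) + H(Y) − H(X,Y).
H(X) = 1.0201, H(Y) = 1.0938, H(X,Y) = 1.9213.
I(X;Y) = 1.0201 + 1.0938 − 1.9213 = 0.193 nats.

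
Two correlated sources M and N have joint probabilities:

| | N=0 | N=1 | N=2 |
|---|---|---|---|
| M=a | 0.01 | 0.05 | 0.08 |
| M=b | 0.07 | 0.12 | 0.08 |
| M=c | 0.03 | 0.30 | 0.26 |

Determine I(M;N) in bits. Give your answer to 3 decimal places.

0.065 bits

Marginals: p(M) = (0.1400, 0.2700, 0.5900), p(N) = (0.1100, 0.4700, 0.4200).
I(M;N) = Σ p(x,y)·log₂[p(x,y)/(p(x)p(y))].
  (a,0): 0.01·log₂(0.6494) = -0.0062
  (a,1): 0.05·log₂(0.7599) = -0.0198
  (a,2): 0.08·log₂(1.3605) = 0.0355
  (b,0): 0.07·log₂(2.3569) = 0.0866
  (b,1): 0.12·log₂(0.9456) = -0.0097
  (b,2): 0.08·log₂(0.7055) = -0.0403
  (c,0): 0.03·log₂(0.4622) = -0.0334
  (c,1): 0.30·log₂(1.0819) = 0.0341
  (c,2): 0.26·log₂(1.0492) = 0.0180
Sum = 0.065 bits.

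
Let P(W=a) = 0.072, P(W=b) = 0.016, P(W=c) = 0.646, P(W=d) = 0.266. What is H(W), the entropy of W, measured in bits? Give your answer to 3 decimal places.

H(W) = −Σ p·log₂ p.
  −(0.072)·log₂(0.072) = 0.2733
  −(0.016)·log₂(0.016) = 0.0955
  −(0.646)·log₂(0.646) = 0.4072
  −(0.266)·log₂(0.266) = 0.5082
Sum: 0.2733 + 0.0955 + 0.4072 + 0.5082 = 1.284 bits.

1.284 bits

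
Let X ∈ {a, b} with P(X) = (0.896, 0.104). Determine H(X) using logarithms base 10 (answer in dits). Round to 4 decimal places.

0.1450 dits

H(X) = −Σ p·log₁₀ p.
  −(0.896)·log₁₀(0.896) = 0.04273
  −(0.104)·log₁₀(0.104) = 0.10223
Sum: 0.04273 + 0.10223 = 0.1450 dits.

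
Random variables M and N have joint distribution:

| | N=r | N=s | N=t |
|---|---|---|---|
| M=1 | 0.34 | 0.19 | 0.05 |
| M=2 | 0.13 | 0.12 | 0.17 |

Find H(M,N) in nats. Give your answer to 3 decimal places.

1.653 nats

H(M,N) = −Σ p(x,y)·ln p(x,y) over all 6 cells.
  cell (1,r): −0.34·ln0.34 = 0.3668
  cell (1,s): −0.19·ln0.19 = 0.3155
  cell (1,t): −0.05·ln0.05 = 0.1498
  cell (2,r): −0.13·ln0.13 = 0.2652
  cell (2,s): −0.12·ln0.12 = 0.2544
  cell (2,t): −0.17·ln0.17 = 0.3012
Sum = 1.653 nats.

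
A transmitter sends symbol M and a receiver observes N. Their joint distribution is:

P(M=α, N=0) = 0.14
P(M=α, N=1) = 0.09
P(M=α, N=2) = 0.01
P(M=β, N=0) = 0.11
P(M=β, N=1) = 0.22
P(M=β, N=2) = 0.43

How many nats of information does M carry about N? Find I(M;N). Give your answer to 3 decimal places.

Marginals: p(M) = (0.2400, 0.7600), p(N) = (0.2500, 0.3100, 0.4400).
I(M;N) = Σ p(x,y)·ln[p(x,y)/(p(x)p(y))].
  (α,0): 0.14·ln(2.3333) = 0.1186
  (α,1): 0.09·ln(1.2097) = 0.0171
  (α,2): 0.01·ln(0.0947) = -0.0236
  (β,0): 0.11·ln(0.5789) = -0.0601
  (β,1): 0.22·ln(0.9338) = -0.0151
  (β,2): 0.43·ln(1.2859) = 0.1081
Sum = 0.145 nats.

0.145 nats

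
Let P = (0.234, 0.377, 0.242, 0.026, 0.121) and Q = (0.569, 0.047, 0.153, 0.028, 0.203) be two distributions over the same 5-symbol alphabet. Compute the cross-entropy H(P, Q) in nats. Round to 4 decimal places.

2.0249 nats

H(P,Q) = −Σ p·ln q.
  −0.234·ln(0.569) = 0.13195
  −0.377·ln(0.047) = 1.15272
  −0.242·ln(0.153) = 0.45431
  −0.026·ln(0.028) = 0.09296
  −0.121·ln(0.203) = 0.19294
H(P,Q) = 2.0249 nats.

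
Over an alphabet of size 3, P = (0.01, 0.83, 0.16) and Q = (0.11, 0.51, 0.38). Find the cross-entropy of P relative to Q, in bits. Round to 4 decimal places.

1.0615 bits

H(P,Q) = −Σ p·log₂ q.
  −0.01·log₂(0.11) = 0.03184
  −0.83·log₂(0.51) = 0.80629
  −0.16·log₂(0.38) = 0.22335
H(P,Q) = 1.0615 bits.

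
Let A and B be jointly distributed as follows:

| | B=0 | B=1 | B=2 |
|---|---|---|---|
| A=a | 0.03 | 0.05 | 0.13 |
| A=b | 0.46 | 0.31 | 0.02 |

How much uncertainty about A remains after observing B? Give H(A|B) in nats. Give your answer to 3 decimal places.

Chain rule: H(A|B) = H(A,B) − H(B).
Marginals: p(A) = (0.2100, 0.7900), p(B) = (0.4900, 0.3600, 0.1500).
H(A,B) = 1.3187 nats; H(B) = 1.0019 nats.
H(A|B) = 1.3187 − 1.0019 = 0.317 nats.

0.317 nats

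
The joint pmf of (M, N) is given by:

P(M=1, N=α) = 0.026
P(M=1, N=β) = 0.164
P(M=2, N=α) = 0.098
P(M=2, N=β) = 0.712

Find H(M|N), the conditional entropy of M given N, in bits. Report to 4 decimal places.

0.7012 bits

Marginals: p(M) = (0.1900, 0.8100), p(N) = (0.1240, 0.8760).
H(M|N) = Σ p(N) · H(M|N=·).
  N=α: p=0.1240, H(M|N=α) = 0.7409
  N=β: p=0.8760, H(M|N=β) = 0.6956
Weighted sum = 0.7012 bits.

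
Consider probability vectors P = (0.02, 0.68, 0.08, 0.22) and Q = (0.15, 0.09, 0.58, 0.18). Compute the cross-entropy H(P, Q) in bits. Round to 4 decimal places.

H(P,Q) = −Σ p·log₂ q.
  −0.02·log₂(0.15) = 0.05474
  −0.68·log₂(0.09) = 2.36227
  −0.08·log₂(0.58) = 0.06287
  −0.22·log₂(0.18) = 0.54426
H(P,Q) = 3.0241 bits.

3.0241 bits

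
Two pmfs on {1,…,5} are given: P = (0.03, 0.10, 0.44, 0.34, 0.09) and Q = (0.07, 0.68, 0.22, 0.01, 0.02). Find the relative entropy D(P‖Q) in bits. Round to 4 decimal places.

D(P‖Q) = Σ p·log₂(p/q).
  0.03·log₂(0.03/0.07) = -0.03667
  0.10·log₂(0.10/0.68) = -0.27655
  0.44·log₂(0.44/0.22) = 0.44000
  0.34·log₂(0.34/0.01) = 1.72974
  0.09·log₂(0.09/0.02) = 0.19529
D(P‖Q) = 2.0518 bits.

2.0518 bits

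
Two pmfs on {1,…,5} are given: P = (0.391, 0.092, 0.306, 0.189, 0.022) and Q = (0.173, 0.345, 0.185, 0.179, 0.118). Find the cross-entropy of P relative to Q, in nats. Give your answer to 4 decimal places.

H(P,Q) = −Σ p·ln q.
  −0.391·ln(0.173) = 0.68600
  −0.092·ln(0.345) = 0.09791
  −0.306·ln(0.185) = 0.51634
  −0.189·ln(0.179) = 0.32515
  −0.022·ln(0.118) = 0.04702
H(P,Q) = 1.6724 nats.

1.6724 nats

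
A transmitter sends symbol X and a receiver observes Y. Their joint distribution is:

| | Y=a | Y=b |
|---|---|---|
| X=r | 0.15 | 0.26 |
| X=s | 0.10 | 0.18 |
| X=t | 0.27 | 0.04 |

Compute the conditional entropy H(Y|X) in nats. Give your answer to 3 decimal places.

Marginals: p(X) = (0.4100, 0.2800, 0.3100), p(Y) = (0.5200, 0.4800).
H(Y|X) = Σ p(X) · H(Y|X=·).
  X=r: p=0.4100, H(Y|X=r) = 0.6567
  X=s: p=0.2800, H(Y|X=s) = 0.6518
  X=t: p=0.3100, H(Y|X=t) = 0.3845
Weighted sum = 0.571 nats.

0.571 nats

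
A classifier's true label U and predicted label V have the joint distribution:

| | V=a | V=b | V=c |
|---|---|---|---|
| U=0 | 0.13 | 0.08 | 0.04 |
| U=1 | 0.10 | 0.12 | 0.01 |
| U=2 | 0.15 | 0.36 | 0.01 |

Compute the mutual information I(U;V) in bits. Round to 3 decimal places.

0.087 bits

Marginals: p(U) = (0.2500, 0.2300, 0.5200), p(V) = (0.3800, 0.5600, 0.0600).
I(U;V) = H(U) + H(V) − H(U,V).
H(U) = 1.4782, H(V) = 1.2424, H(U,V) = 2.6332.
I(U;V) = 1.4782 + 1.2424 − 2.6332 = 0.087 bits.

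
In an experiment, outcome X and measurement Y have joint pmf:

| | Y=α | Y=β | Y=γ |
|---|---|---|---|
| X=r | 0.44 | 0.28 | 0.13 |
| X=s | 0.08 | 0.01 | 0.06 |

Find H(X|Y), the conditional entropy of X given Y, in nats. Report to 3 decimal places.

Chain rule: H(X|Y) = H(X,Y) − H(Y).
Marginals: p(X) = (0.8500, 0.1500), p(Y) = (0.5200, 0.2900, 0.1900).
H(X,Y) = 1.3998 nats; H(Y) = 1.0146 nats.
H(X|Y) = 1.3998 − 1.0146 = 0.385 nats.

0.385 nats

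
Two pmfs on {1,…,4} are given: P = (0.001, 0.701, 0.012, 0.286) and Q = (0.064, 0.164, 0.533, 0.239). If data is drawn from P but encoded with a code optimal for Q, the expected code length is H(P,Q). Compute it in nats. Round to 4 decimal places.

H(P,Q) = −Σ p·ln q.
  −0.001·ln(0.064) = 0.00275
  −0.701·ln(0.164) = 1.26733
  −0.012·ln(0.533) = 0.00755
  −0.286·ln(0.239) = 0.40935
H(P,Q) = 1.6870 nats.

1.6870 nats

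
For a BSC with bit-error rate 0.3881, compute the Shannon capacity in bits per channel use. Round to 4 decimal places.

Binary symmetric channel: C = 1 − h₂(ε) where h₂ is the binary entropy function.
h₂(0.3881) = −0.3881·log₂0.3881 − 0.6119·log₂0.6119 = 0.9636.
C = 1 − 0.9636 = 0.0364 bits per channel use.

0.0364 bits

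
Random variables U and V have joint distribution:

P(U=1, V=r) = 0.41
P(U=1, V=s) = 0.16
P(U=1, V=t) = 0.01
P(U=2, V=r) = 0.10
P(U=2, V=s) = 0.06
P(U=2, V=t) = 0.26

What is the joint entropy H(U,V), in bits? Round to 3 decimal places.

H(U,V) = −Σ p(x,y)·log₂ p(x,y) over all 6 cells.
  cell (1,r): −0.41·log₂0.41 = 0.5274
  cell (1,s): −0.16·log₂0.16 = 0.4230
  cell (1,t): −0.01·log₂0.01 = 0.0664
  cell (2,r): −0.10·log₂0.10 = 0.3322
  cell (2,s): −0.06·log₂0.06 = 0.2435
  cell (2,t): −0.26·log₂0.26 = 0.5053
Sum = 2.098 bits.

2.098 bits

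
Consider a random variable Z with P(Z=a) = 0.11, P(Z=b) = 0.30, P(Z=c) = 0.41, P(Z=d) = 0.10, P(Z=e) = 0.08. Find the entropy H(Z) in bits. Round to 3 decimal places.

2.022 bits

H(Z) = −Σ p·log₂ p.
  −(0.11)·log₂(0.11) = 0.3503
  −(0.30)·log₂(0.30) = 0.5211
  −(0.41)·log₂(0.41) = 0.5274
  −(0.10)·log₂(0.10) = 0.3322
  −(0.08)·log₂(0.08) = 0.2915
Sum: 0.3503 + 0.5211 + 0.5274 + 0.3322 + 0.2915 = 2.022 bits.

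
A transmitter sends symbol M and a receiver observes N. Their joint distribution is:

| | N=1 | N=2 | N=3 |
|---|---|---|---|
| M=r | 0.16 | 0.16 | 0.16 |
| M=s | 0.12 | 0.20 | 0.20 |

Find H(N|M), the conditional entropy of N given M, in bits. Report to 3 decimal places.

1.566 bits

Chain rule: H(N|M) = H(M,N) − H(M).
Marginals: p(M) = (0.4800, 0.5200), p(N) = (0.2800, 0.3600, 0.3600).
H(M,N) = 2.5649 bits; H(M) = 0.9988 bits.
H(N|M) = 2.5649 − 0.9988 = 1.566 bits.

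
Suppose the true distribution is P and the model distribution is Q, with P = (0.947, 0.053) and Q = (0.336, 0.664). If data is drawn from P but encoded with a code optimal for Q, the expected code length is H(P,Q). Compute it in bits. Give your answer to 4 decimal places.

H(P,Q) = −Σ p·log₂ q.
  −0.947·log₂(0.336) = 1.49007
  −0.053·log₂(0.664) = 0.03131
H(P,Q) = 1.5214 bits.

1.5214 bits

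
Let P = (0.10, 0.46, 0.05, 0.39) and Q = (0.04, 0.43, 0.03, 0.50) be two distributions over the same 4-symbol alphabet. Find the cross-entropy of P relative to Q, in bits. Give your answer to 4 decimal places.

1.6674 bits

H(P,Q) = −Σ p·log₂ q.
  −0.10·log₂(0.04) = 0.46439
  −0.46·log₂(0.43) = 0.56009
  −0.05·log₂(0.03) = 0.25294
  −0.39·log₂(0.50) = 0.39000
H(P,Q) = 1.6674 bits.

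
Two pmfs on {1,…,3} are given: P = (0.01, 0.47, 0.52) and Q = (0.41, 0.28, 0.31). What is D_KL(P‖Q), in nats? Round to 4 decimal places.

0.4753 nats

D(P‖Q) = Σ p·ln(p/q).
  0.01·ln(0.01/0.41) = -0.03714
  0.47·ln(0.47/0.28) = 0.24343
  0.52·ln(0.52/0.31) = 0.26897
D(P‖Q) = 0.4753 nats.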